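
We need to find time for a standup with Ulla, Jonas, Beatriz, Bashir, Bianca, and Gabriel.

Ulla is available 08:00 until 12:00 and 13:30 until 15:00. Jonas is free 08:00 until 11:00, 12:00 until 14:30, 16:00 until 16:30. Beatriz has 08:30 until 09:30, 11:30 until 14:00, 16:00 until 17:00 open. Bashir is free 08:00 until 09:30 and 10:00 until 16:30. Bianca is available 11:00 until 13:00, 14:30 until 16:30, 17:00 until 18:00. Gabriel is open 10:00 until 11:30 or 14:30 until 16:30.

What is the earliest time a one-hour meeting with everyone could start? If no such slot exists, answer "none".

Ulla ∩ Jonas: 08:00-11:00, 13:30-14:30.
Ulla ∩ Jonas ∩ Beatriz: 08:30-09:30, 13:30-14:00.
Ulla ∩ Jonas ∩ Beatriz ∩ Bashir: 08:30-09:30, 13:30-14:00.
Ulla ∩ Jonas ∩ Beatriz ∩ Bashir ∩ Bianca: ∅.
Ulla ∩ Jonas ∩ Beatriz ∩ Bashir ∩ Bianca ∩ Gabriel: ∅.
There is no time when everyone is free.
No common window is at least 60 minutes long.

none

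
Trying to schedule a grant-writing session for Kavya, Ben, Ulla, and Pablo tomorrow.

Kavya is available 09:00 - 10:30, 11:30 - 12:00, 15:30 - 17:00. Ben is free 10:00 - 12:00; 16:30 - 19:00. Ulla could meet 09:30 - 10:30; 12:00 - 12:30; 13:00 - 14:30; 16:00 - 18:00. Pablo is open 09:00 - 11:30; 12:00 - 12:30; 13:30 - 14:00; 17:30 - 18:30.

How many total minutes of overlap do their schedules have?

Kavya ∩ Ben: 10:00-10:30, 11:30-12:00, 16:30-17:00.
Kavya ∩ Ben ∩ Ulla: 10:00-10:30, 16:30-17:00.
Kavya ∩ Ben ∩ Ulla ∩ Pablo: 10:00-10:30.
Those are the intersection windows.
That's a single block of 30 minutes.

30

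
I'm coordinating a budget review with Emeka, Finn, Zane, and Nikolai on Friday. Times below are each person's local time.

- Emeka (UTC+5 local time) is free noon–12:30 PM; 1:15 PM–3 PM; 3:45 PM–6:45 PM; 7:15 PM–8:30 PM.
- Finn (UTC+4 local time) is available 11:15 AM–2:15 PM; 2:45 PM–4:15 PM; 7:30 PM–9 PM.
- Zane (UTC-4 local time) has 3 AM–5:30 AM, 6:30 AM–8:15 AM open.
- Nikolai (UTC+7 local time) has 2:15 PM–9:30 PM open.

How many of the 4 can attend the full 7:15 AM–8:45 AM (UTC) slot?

Emeka in UTC: 07:00-07:30, 08:15-10:00, 10:45-13:45, 14:15-15:30 (subtract 5h to convert from UTC+5).
Finn in UTC: 07:15-10:15, 10:45-12:15, 15:30-17:00 (subtract 4h to convert from UTC+4).
Zane in UTC: 07:00-09:30, 10:30-12:15 (add 4h to convert from UTC-4).
Nikolai in UTC: 07:15-14:30 (subtract 7h to convert from UTC+7).
Finn, Zane, and Nikolai can make the full 07:15-08:45 slot — that's 3.

3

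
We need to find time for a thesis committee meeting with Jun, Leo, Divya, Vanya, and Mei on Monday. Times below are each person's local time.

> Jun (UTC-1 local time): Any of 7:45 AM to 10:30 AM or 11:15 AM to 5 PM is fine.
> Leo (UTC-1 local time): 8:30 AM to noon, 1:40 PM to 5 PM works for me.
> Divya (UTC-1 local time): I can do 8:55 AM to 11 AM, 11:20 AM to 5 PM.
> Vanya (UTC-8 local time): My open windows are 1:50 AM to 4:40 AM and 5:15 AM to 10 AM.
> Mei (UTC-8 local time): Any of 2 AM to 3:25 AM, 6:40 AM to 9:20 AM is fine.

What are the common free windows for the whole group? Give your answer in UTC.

10:00-11:25, 14:40-17:20

Jun in UTC: 08:45-11:30, 12:15-18:00 (add 1h to convert from UTC-1).
Leo in UTC: 09:30-13:00, 14:40-18:00 (add 1h to convert from UTC-1).
Divya in UTC: 09:55-12:00, 12:20-18:00 (add 1h to convert from UTC-1).
Vanya in UTC: 09:50-12:40, 13:15-18:00 (add 8h to convert from UTC-8).
Mei in UTC: 10:00-11:25, 14:40-17:20 (add 8h to convert from UTC-8).
Jun ∩ Leo: 09:30-11:30, 12:15-13:00, 14:40-18:00.
Jun ∩ Leo ∩ Divya: 09:55-11:30, 12:20-13:00, 14:40-18:00.
Jun ∩ Leo ∩ Divya ∩ Vanya: 09:55-11:30, 12:20-12:40, 14:40-18:00.
Jun ∩ Leo ∩ Divya ∩ Vanya ∩ Mei: 10:00-11:25, 14:40-17:20.
So the common availability across everyone is 10:00-11:25, 14:40-17:20.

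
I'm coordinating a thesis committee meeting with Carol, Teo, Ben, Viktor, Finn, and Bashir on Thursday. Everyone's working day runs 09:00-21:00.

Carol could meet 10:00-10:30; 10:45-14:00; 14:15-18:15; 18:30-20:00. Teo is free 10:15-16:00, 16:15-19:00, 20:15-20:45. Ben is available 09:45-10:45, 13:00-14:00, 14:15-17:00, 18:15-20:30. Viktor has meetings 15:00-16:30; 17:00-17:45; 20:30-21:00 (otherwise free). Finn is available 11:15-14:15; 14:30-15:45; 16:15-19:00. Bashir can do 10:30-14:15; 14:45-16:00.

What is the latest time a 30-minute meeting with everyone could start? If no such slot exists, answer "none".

13:30

Carol free: 10:00-10:30, 10:45-14:00, 14:15-18:15, 18:30-20:00.
Teo free: 10:15-16:00, 16:15-19:00, 20:15-20:45.
Ben free: 09:45-10:45, 13:00-14:00, 14:15-17:00, 18:15-20:30.
Viktor free: 09:00-15:00, 16:30-17:00, 17:45-20:30 (invert busy blocks within the working day).
Finn free: 11:15-14:15, 14:30-15:45, 16:15-19:00.
Bashir free: 10:30-14:15, 14:45-16:00.
Carol ∩ Teo: 10:15-10:30, 10:45-14:00, 14:15-16:00, 16:15-18:15, 18:30-19:00.
Carol ∩ Teo ∩ Ben: 10:15-10:30, 13:00-14:00, 14:15-16:00, 16:15-17:00, 18:30-19:00.
Carol ∩ Teo ∩ Ben ∩ Viktor: 10:15-10:30, 13:00-14:00, 14:15-15:00, 16:30-17:00, 18:30-19:00.
Carol ∩ Teo ∩ Ben ∩ Viktor ∩ Finn: 13:00-14:00, 14:30-15:00, 16:30-17:00, 18:30-19:00.
Carol ∩ Teo ∩ Ben ∩ Viktor ∩ Finn ∩ Bashir: 13:00-14:00, 14:45-15:00.
Those are the intersection windows.
The last common window of at least 30 minutes is 13:00-14:00; a 30-minute meeting can start as late as 13:30 and still end by 14:00.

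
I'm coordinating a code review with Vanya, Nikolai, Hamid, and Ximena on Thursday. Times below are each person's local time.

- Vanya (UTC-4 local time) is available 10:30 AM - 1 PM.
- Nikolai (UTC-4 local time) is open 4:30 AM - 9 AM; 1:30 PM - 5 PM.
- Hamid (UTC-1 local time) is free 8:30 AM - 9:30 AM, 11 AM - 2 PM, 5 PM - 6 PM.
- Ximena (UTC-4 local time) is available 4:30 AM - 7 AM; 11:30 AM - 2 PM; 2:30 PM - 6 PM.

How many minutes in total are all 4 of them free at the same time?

Vanya in UTC: 14:30-17:00 (add 4h to convert from UTC-4).
Nikolai in UTC: 08:30-13:00, 17:30-21:00 (add 4h to convert from UTC-4).
Hamid in UTC: 09:30-10:30, 12:00-15:00, 18:00-19:00 (add 1h to convert from UTC-1).
Ximena in UTC: 08:30-11:00, 15:30-18:00, 18:30-22:00 (add 4h to convert from UTC-4).
Vanya ∩ Nikolai: ∅.
Vanya ∩ Nikolai ∩ Hamid: ∅.
Vanya ∩ Nikolai ∩ Hamid ∩ Ximena: ∅.
There is no time when everyone is free.
There is no common window, so the total is 0 minutes.

0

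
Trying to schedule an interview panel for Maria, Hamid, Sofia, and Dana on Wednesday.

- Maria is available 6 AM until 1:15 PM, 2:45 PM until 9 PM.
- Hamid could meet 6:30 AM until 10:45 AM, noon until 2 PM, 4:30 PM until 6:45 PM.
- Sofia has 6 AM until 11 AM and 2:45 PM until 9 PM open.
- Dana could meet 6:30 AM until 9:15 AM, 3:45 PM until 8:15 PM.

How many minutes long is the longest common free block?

Maria ∩ Hamid: 06:30-10:45, 12:00-13:15, 16:30-18:45.
Maria ∩ Hamid ∩ Sofia: 06:30-10:45, 16:30-18:45.
Maria ∩ Hamid ∩ Sofia ∩ Dana: 06:30-09:15, 16:30-18:45.
The longest is 06:30-09:15 at 165 minutes.

165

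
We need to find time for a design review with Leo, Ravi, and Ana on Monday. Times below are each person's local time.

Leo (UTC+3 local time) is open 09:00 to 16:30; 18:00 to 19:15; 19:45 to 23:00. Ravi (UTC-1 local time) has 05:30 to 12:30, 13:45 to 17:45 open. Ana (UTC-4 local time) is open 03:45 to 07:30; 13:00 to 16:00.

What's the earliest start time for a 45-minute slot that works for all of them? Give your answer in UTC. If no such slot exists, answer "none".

Leo in UTC: 06:00-13:30, 15:00-16:15, 16:45-20:00 (subtract 3h to convert from UTC+3).
Ravi in UTC: 06:30-13:30, 14:45-18:45 (add 1h to convert from UTC-1).
Ana in UTC: 07:45-11:30, 17:00-20:00 (add 4h to convert from UTC-4).
Leo ∩ Ravi: 06:30-13:30, 15:00-16:15, 16:45-18:45.
Leo ∩ Ravi ∩ Ana: 07:45-11:30, 17:00-18:45.
The first common window of at least 45 minutes is 07:45-11:30, so the earliest start is 07:45.

07:45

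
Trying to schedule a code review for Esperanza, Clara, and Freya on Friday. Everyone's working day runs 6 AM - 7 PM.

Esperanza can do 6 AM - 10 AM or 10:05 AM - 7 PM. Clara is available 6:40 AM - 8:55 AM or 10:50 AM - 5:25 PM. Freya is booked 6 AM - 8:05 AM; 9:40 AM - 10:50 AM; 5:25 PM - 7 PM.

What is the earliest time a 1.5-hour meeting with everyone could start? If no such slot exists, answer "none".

10:50

Esperanza free: 06:00-10:00, 10:05-19:00.
Clara free: 06:40-08:55, 10:50-17:25.
Freya free: 08:05-09:40, 10:50-17:25 (invert busy blocks within the working day).
Esperanza ∩ Clara: 06:40-08:55, 10:50-17:25.
Esperanza ∩ Clara ∩ Freya: 08:05-08:55, 10:50-17:25.
So the common availability across everyone is 08:05-08:55, 10:50-17:25.
The first common window of at least 90 minutes is 10:50-17:25, so the earliest start is 10:50.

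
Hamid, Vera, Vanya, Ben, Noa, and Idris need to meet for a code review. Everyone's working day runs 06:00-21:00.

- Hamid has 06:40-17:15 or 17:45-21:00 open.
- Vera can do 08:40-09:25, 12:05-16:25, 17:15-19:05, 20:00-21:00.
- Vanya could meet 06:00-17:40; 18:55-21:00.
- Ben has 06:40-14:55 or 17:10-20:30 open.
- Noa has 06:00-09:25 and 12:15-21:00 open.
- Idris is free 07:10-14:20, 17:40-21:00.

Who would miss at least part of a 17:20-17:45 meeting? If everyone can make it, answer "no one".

Hamid, Idris, Vanya

Hamid: not fully free for 17:20-17:45. Vera: free for 17:20-17:45. Vanya: not fully free for 17:20-17:45. Ben: free for 17:20-17:45. Noa: free for 17:20-17:45. Idris: not fully free for 17:20-17:45.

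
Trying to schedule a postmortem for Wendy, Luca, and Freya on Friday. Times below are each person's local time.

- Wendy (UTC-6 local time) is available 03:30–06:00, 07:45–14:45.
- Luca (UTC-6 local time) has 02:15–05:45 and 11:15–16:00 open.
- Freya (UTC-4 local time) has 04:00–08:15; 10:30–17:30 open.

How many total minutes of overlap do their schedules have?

Wendy in UTC: 09:30-12:00, 13:45-20:45 (add 6h to convert from UTC-6).
Luca in UTC: 08:15-11:45, 17:15-22:00 (add 6h to convert from UTC-6).
Freya in UTC: 08:00-12:15, 14:30-21:30 (add 4h to convert from UTC-4).
Wendy ∩ Luca: 09:30-11:45, 17:15-20:45.
Wendy ∩ Luca ∩ Freya: 09:30-11:45, 17:15-20:45.
Those are the intersection windows.
Summing the common windows: 135 + 210 = 345 minutes.

345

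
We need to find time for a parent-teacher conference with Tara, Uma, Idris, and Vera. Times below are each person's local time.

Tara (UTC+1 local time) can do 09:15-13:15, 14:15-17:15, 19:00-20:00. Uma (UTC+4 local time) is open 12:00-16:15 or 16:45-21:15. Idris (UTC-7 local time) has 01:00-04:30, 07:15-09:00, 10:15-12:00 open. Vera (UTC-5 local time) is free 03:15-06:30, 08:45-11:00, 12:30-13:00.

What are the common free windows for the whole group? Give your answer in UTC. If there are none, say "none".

08:15-11:30, 14:15-16:00

Tara in UTC: 08:15-12:15, 13:15-16:15, 18:00-19:00 (subtract 1h to convert from UTC+1).
Uma in UTC: 08:00-12:15, 12:45-17:15 (subtract 4h to convert from UTC+4).
Idris in UTC: 08:00-11:30, 14:15-16:00, 17:15-19:00 (add 7h to convert from UTC-7).
Vera in UTC: 08:15-11:30, 13:45-16:00, 17:30-18:00 (add 5h to convert from UTC-5).
Tara ∩ Uma: 08:15-12:15, 13:15-16:15.
Tara ∩ Uma ∩ Idris: 08:15-11:30, 14:15-16:00.
Tara ∩ Uma ∩ Idris ∩ Vera: 08:15-11:30, 14:15-16:00.
Those are the intersection windows.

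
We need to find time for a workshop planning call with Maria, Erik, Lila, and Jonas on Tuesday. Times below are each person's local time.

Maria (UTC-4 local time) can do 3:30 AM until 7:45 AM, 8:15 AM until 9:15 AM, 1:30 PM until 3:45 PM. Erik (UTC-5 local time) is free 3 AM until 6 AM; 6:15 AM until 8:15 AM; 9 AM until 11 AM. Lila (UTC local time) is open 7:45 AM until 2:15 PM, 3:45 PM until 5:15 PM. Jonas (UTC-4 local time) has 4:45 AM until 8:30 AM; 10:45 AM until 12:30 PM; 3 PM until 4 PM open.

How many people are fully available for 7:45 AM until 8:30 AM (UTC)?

2

Maria in UTC: 07:30-11:45, 12:15-13:15, 17:30-19:45 (add 4h to convert from UTC-4).
Erik in UTC: 08:00-11:00, 11:15-13:15, 14:00-16:00 (add 5h to convert from UTC-5).
Lila in UTC: 07:45-14:15, 15:45-17:15.
Jonas in UTC: 08:45-12:30, 14:45-16:30, 19:00-20:00 (add 4h to convert from UTC-4).
Maria and Lila can make the full 07:45-08:30 slot — that's 2.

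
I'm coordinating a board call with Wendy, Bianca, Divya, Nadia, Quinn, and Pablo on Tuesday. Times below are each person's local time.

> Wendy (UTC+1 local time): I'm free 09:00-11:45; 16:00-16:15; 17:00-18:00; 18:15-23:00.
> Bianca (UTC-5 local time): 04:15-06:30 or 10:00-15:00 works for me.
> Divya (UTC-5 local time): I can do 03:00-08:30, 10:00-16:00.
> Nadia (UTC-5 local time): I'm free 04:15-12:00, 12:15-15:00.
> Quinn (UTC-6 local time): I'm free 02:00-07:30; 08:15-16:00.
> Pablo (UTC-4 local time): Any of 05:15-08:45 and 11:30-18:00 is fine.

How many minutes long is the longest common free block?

165

Wendy in UTC: 08:00-10:45, 15:00-15:15, 16:00-17:00, 17:15-22:00 (subtract 1h to convert from UTC+1).
Bianca in UTC: 09:15-11:30, 15:00-20:00 (add 5h to convert from UTC-5).
Divya in UTC: 08:00-13:30, 15:00-21:00 (add 5h to convert from UTC-5).
Nadia in UTC: 09:15-17:00, 17:15-20:00 (add 5h to convert from UTC-5).
Quinn in UTC: 08:00-13:30, 14:15-22:00 (add 6h to convert from UTC-6).
Pablo in UTC: 09:15-12:45, 15:30-22:00 (add 4h to convert from UTC-4).
Wendy ∩ Bianca: 09:15-10:45, 15:00-15:15, 16:00-17:00, 17:15-20:00.
Wendy ∩ Bianca ∩ Divya: 09:15-10:45, 15:00-15:15, 16:00-17:00, 17:15-20:00.
Wendy ∩ Bianca ∩ Divya ∩ Nadia: 09:15-10:45, 15:00-15:15, 16:00-17:00, 17:15-20:00.
Wendy ∩ Bianca ∩ Divya ∩ Nadia ∩ Quinn: 09:15-10:45, 15:00-15:15, 16:00-17:00, 17:15-20:00.
Wendy ∩ Bianca ∩ Divya ∩ Nadia ∩ Quinn ∩ Pablo: 09:15-10:45, 16:00-17:00, 17:15-20:00.
Those are the intersection windows.
The longest is 17:15-20:00 at 165 minutes.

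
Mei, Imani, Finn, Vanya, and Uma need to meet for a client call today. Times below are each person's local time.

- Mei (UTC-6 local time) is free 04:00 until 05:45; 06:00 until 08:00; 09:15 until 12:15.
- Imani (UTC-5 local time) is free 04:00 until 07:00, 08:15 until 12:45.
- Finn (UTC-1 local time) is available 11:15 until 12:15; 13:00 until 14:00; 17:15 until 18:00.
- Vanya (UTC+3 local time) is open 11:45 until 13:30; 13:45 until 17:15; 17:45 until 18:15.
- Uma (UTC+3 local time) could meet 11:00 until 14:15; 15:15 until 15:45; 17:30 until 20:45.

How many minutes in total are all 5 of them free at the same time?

0

Mei in UTC: 10:00-11:45, 12:00-14:00, 15:15-18:15 (add 6h to convert from UTC-6).
Imani in UTC: 09:00-12:00, 13:15-17:45 (add 5h to convert from UTC-5).
Finn in UTC: 12:15-13:15, 14:00-15:00, 18:15-19:00 (add 1h to convert from UTC-1).
Vanya in UTC: 08:45-10:30, 10:45-14:15, 14:45-15:15 (subtract 3h to convert from UTC+3).
Uma in UTC: 08:00-11:15, 12:15-12:45, 14:30-17:45 (subtract 3h to convert from UTC+3).
Mei ∩ Imani: 10:00-11:45, 13:15-14:00, 15:15-17:45.
Mei ∩ Imani ∩ Finn: ∅.
Mei ∩ Imani ∩ Finn ∩ Vanya: ∅.
Mei ∩ Imani ∩ Finn ∩ Vanya ∩ Uma: ∅.
There is no time when everyone is free.
There is no common window, so the total is 0 minutes.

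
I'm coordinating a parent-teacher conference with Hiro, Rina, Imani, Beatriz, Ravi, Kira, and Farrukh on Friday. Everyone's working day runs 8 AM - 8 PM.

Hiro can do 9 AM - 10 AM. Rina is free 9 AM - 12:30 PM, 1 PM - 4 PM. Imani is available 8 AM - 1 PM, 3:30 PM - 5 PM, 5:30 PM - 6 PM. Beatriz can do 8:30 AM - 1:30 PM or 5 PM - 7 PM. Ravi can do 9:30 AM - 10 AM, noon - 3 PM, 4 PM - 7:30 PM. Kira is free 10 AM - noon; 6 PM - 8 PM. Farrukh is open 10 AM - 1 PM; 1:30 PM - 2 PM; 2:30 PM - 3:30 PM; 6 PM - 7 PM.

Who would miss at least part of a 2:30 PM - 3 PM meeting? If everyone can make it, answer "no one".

Beatriz, Hiro, Imani, Kira

Hiro: not fully free for 14:30-15:00. Rina: free for 14:30-15:00. Imani: not fully free for 14:30-15:00. Beatriz: not fully free for 14:30-15:00. Ravi: free for 14:30-15:00. Kira: not fully free for 14:30-15:00. Farrukh: free for 14:30-15:00.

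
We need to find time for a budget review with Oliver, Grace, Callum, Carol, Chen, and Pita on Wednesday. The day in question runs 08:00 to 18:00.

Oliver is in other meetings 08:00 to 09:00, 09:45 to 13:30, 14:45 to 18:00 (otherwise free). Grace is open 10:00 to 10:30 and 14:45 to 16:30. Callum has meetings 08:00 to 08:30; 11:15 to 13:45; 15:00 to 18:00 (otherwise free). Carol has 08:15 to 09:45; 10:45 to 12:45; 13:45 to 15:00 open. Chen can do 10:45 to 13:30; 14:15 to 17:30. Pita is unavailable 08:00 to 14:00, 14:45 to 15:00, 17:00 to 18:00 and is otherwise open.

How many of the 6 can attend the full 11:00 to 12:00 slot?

Oliver free: 09:00-09:45, 13:30-14:45 (invert busy blocks within the working day).
Grace free: 10:00-10:30, 14:45-16:30.
Callum free: 08:30-11:15, 13:45-15:00 (invert busy blocks within the working day).
Carol free: 08:15-09:45, 10:45-12:45, 13:45-15:00.
Chen free: 10:45-13:30, 14:15-17:30.
Pita free: 14:00-14:45, 15:00-17:00 (invert busy blocks within the working day).
Carol and Chen can make the full 11:00-12:00 slot — that's 2.

2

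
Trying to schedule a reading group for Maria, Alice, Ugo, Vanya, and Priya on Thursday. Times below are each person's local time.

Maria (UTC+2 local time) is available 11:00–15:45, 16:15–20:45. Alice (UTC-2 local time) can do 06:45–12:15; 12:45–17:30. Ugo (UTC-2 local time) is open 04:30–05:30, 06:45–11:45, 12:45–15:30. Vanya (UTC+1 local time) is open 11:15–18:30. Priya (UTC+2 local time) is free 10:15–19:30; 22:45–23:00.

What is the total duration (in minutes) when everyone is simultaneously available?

Maria in UTC: 09:00-13:45, 14:15-18:45 (subtract 2h to convert from UTC+2).
Alice in UTC: 08:45-14:15, 14:45-19:30 (add 2h to convert from UTC-2).
Ugo in UTC: 06:30-07:30, 08:45-13:45, 14:45-17:30 (add 2h to convert from UTC-2).
Vanya in UTC: 10:15-17:30 (subtract 1h to convert from UTC+1).
Priya in UTC: 08:15-17:30, 20:45-21:00 (subtract 2h to convert from UTC+2).
Maria ∩ Alice: 09:00-13:45, 14:45-18:45.
Maria ∩ Alice ∩ Ugo: 09:00-13:45, 14:45-17:30.
Maria ∩ Alice ∩ Ugo ∩ Vanya: 10:15-13:45, 14:45-17:30.
Maria ∩ Alice ∩ Ugo ∩ Vanya ∩ Priya: 10:15-13:45, 14:45-17:30.
So the common availability across everyone is 10:15-13:45, 14:45-17:30.
Summing the common windows: 210 + 165 = 375 minutes.

375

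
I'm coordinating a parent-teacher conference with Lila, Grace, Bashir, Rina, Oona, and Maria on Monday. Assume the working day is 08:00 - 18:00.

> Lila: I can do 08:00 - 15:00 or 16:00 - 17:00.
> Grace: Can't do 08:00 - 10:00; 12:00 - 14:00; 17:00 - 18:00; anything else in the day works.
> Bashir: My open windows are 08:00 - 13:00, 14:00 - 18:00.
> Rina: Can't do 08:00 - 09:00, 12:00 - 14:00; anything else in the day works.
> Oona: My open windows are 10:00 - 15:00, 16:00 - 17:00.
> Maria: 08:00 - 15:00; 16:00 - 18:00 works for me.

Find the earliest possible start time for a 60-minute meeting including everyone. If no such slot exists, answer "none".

10:00

Lila free: 08:00-15:00, 16:00-17:00.
Grace free: 10:00-12:00, 14:00-17:00 (invert busy blocks within the working day).
Bashir free: 08:00-13:00, 14:00-18:00.
Rina free: 09:00-12:00, 14:00-18:00 (invert busy blocks within the working day).
Oona free: 10:00-15:00, 16:00-17:00.
Maria free: 08:00-15:00, 16:00-18:00.
Lila ∩ Grace: 10:00-12:00, 14:00-15:00, 16:00-17:00.
Lila ∩ Grace ∩ Bashir: 10:00-12:00, 14:00-15:00, 16:00-17:00.
Lila ∩ Grace ∩ Bashir ∩ Rina: 10:00-12:00, 14:00-15:00, 16:00-17:00.
Lila ∩ Grace ∩ Bashir ∩ Rina ∩ Oona: 10:00-12:00, 14:00-15:00, 16:00-17:00.
Lila ∩ Grace ∩ Bashir ∩ Rina ∩ Oona ∩ Maria: 10:00-12:00, 14:00-15:00, 16:00-17:00.
The first common window of at least 60 minutes is 10:00-12:00, so the earliest start is 10:00.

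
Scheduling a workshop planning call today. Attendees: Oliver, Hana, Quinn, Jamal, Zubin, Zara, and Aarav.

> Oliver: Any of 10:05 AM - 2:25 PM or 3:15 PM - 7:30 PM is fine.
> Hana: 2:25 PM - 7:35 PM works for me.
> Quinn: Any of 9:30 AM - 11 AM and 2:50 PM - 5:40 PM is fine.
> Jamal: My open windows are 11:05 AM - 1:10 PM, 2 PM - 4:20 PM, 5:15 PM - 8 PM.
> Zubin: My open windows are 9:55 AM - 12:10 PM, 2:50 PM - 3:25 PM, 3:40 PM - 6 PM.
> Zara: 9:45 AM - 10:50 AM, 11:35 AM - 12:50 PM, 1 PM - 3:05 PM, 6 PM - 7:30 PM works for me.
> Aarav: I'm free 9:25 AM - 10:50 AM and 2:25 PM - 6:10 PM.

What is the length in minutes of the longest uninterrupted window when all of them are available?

0

Oliver ∩ Hana: 15:15-19:30.
Oliver ∩ Hana ∩ Quinn: 15:15-17:40.
Oliver ∩ Hana ∩ Quinn ∩ Jamal: 15:15-16:20, 17:15-17:40.
Oliver ∩ Hana ∩ Quinn ∩ Jamal ∩ Zubin: 15:15-15:25, 15:40-16:20, 17:15-17:40.
Oliver ∩ Hana ∩ Quinn ∩ Jamal ∩ Zubin ∩ Zara: ∅.
Oliver ∩ Hana ∩ Quinn ∩ Jamal ∩ Zubin ∩ Zara ∩ Aarav: ∅.
There is no time when everyone is free.
No common window exists, so the longest block is 0 minutes.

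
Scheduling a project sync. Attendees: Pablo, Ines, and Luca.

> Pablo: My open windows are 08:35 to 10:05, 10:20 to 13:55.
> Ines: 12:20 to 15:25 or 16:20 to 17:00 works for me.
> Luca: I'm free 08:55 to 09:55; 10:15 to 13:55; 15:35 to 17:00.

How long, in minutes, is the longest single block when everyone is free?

Pablo ∩ Ines: 12:20-13:55.
Pablo ∩ Ines ∩ Luca: 12:20-13:55.
The longest is 12:20-13:55 at 95 minutes.

95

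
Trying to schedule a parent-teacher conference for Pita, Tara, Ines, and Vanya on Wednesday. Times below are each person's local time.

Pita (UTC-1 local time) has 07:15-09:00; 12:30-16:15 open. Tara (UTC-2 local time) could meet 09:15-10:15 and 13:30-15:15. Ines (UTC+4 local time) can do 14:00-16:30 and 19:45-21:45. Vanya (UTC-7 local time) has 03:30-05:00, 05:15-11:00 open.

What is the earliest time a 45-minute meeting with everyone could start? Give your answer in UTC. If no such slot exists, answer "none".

15:45

Pita in UTC: 08:15-10:00, 13:30-17:15 (add 1h to convert from UTC-1).
Tara in UTC: 11:15-12:15, 15:30-17:15 (add 2h to convert from UTC-2).
Ines in UTC: 10:00-12:30, 15:45-17:45 (subtract 4h to convert from UTC+4).
Vanya in UTC: 10:30-12:00, 12:15-18:00 (add 7h to convert from UTC-7).
Pita ∩ Tara: 15:30-17:15.
Pita ∩ Tara ∩ Ines: 15:45-17:15.
Pita ∩ Tara ∩ Ines ∩ Vanya: 15:45-17:15.
The first common window of at least 45 minutes is 15:45-17:15, so the earliest start is 15:45.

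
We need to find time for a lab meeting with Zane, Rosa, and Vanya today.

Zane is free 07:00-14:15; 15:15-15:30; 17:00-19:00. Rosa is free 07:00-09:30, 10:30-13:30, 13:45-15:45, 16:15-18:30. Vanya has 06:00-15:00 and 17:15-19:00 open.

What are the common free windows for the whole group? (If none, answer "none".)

Zane ∩ Rosa: 07:00-09:30, 10:30-13:30, 13:45-14:15, 15:15-15:30, 17:00-18:30.
Zane ∩ Rosa ∩ Vanya: 07:00-09:30, 10:30-13:30, 13:45-14:15, 17:15-18:30.
Those are the intersection windows.

07:00-09:30, 10:30-13:30, 13:45-14:15, 17:15-18:30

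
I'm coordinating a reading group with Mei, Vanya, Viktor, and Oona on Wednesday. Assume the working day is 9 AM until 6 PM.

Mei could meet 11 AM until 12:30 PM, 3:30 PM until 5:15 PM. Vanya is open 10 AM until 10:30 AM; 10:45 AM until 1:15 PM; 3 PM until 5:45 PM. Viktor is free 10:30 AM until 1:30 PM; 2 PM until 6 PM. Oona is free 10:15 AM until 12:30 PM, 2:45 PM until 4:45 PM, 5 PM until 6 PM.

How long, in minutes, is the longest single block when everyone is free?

90

Mei ∩ Vanya: 11:00-12:30, 15:30-17:15.
Mei ∩ Vanya ∩ Viktor: 11:00-12:30, 15:30-17:15.
Mei ∩ Vanya ∩ Viktor ∩ Oona: 11:00-12:30, 15:30-16:45, 17:00-17:15.
Those are the intersection windows.
The longest is 11:00-12:30 at 90 minutes.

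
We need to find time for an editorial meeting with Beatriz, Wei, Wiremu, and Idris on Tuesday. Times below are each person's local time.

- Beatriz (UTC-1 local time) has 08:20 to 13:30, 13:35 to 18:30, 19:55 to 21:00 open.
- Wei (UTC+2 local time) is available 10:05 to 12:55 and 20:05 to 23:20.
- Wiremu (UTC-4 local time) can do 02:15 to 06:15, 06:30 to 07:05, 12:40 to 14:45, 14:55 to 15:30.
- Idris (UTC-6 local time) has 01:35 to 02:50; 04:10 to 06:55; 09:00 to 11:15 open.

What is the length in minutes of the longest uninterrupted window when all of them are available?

Beatriz in UTC: 09:20-14:30, 14:35-19:30, 20:55-22:00 (add 1h to convert from UTC-1).
Wei in UTC: 08:05-10:55, 18:05-21:20 (subtract 2h to convert from UTC+2).
Wiremu in UTC: 06:15-10:15, 10:30-11:05, 16:40-18:45, 18:55-19:30 (add 4h to convert from UTC-4).
Idris in UTC: 07:35-08:50, 10:10-12:55, 15:00-17:15 (add 6h to convert from UTC-6).
Beatriz ∩ Wei: 09:20-10:55, 18:05-19:30, 20:55-21:20.
Beatriz ∩ Wei ∩ Wiremu: 09:20-10:15, 10:30-10:55, 18:05-18:45, 18:55-19:30.
Beatriz ∩ Wei ∩ Wiremu ∩ Idris: 10:10-10:15, 10:30-10:55.
The longest is 10:30-10:55 at 25 minutes.

25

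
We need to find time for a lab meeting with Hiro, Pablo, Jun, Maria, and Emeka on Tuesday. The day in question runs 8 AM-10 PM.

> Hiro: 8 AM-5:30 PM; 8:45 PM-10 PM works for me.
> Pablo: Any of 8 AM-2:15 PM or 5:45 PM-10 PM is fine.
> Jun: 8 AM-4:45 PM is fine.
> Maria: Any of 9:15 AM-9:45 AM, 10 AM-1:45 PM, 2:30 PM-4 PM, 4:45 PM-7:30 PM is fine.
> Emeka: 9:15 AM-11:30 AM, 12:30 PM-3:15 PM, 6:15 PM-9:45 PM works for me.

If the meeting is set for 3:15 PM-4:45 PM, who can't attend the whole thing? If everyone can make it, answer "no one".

Hiro: free for 15:15-16:45. Pablo: not fully free for 15:15-16:45. Jun: free for 15:15-16:45. Maria: not fully free for 15:15-16:45. Emeka: not fully free for 15:15-16:45.

Emeka, Maria, Pablo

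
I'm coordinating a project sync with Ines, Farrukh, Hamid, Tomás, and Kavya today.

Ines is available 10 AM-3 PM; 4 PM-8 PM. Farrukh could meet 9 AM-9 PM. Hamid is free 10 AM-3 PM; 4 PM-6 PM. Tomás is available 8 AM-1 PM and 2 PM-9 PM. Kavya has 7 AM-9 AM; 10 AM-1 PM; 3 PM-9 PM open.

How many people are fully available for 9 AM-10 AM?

2

Farrukh and Tomás can make the full 09:00-10:00 slot — that's 2.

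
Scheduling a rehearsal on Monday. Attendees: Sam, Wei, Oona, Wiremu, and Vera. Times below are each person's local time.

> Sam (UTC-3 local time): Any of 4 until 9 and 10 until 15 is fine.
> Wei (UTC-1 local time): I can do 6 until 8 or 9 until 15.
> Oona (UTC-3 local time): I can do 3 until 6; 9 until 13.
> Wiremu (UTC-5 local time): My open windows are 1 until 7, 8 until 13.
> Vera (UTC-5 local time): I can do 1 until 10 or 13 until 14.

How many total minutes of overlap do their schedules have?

240

Sam in UTC: 07:00-12:00, 13:00-18:00 (add 3h to convert from UTC-3).
Wei in UTC: 07:00-09:00, 10:00-16:00 (add 1h to convert from UTC-1).
Oona in UTC: 06:00-09:00, 12:00-16:00 (add 3h to convert from UTC-3).
Wiremu in UTC: 06:00-12:00, 13:00-18:00 (add 5h to convert from UTC-5).
Vera in UTC: 06:00-15:00, 18:00-19:00 (add 5h to convert from UTC-5).
Sam ∩ Wei: 07:00-09:00, 10:00-12:00, 13:00-16:00.
Sam ∩ Wei ∩ Oona: 07:00-09:00, 13:00-16:00.
Sam ∩ Wei ∩ Oona ∩ Wiremu: 07:00-09:00, 13:00-16:00.
Sam ∩ Wei ∩ Oona ∩ Wiremu ∩ Vera: 07:00-09:00, 13:00-15:00.
Summing the common windows: 120 + 120 = 240 minutes.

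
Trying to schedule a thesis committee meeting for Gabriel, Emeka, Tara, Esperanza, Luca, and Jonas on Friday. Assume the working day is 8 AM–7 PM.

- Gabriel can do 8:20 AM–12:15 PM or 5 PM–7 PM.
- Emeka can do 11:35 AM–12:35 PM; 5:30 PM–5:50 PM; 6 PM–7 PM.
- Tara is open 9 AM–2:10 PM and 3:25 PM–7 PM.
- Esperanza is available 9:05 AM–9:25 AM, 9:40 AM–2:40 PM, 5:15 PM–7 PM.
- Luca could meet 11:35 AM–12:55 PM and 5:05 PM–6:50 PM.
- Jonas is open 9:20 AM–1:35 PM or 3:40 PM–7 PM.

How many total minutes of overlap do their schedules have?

Gabriel ∩ Emeka: 11:35-12:15, 17:30-17:50, 18:00-19:00.
Gabriel ∩ Emeka ∩ Tara: 11:35-12:15, 17:30-17:50, 18:00-19:00.
Gabriel ∩ Emeka ∩ Tara ∩ Esperanza: 11:35-12:15, 17:30-17:50, 18:00-19:00.
Gabriel ∩ Emeka ∩ Tara ∩ Esperanza ∩ Luca: 11:35-12:15, 17:30-17:50, 18:00-18:50.
Gabriel ∩ Emeka ∩ Tara ∩ Esperanza ∩ Luca ∩ Jonas: 11:35-12:15, 17:30-17:50, 18:00-18:50.
So the common availability across everyone is 11:35-12:15, 17:30-17:50, 18:00-18:50.
Summing the common windows: 40 + 20 + 50 = 110 minutes.

110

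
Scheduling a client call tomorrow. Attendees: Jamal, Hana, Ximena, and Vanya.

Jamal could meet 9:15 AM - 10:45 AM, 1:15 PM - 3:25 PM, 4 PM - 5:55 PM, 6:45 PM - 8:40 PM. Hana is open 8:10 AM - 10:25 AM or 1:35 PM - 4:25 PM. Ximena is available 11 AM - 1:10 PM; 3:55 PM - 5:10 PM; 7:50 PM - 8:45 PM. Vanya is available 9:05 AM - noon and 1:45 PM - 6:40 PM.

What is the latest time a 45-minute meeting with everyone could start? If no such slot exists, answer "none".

none

Jamal ∩ Hana: 09:15-10:25, 13:35-15:25, 16:00-16:25.
Jamal ∩ Hana ∩ Ximena: 16:00-16:25.
Jamal ∩ Hana ∩ Ximena ∩ Vanya: 16:00-16:25.
So the common availability across everyone is 16:00-16:25.
No common window is at least 45 minutes long.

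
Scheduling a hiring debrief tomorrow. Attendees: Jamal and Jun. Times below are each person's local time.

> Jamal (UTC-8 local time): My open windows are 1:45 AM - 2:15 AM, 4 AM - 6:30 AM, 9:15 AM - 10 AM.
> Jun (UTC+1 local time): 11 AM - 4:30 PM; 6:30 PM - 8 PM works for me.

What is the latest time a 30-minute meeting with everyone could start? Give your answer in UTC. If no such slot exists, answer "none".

17:30

Jamal in UTC: 09:45-10:15, 12:00-14:30, 17:15-18:00 (add 8h to convert from UTC-8).
Jun in UTC: 10:00-15:30, 17:30-19:00 (subtract 1h to convert from UTC+1).
Jamal ∩ Jun: 10:00-10:15, 12:00-14:30, 17:30-18:00.
The last common window of at least 30 minutes is 17:30-18:00; a 30-minute meeting can start as late as 17:30 and still end by 18:00.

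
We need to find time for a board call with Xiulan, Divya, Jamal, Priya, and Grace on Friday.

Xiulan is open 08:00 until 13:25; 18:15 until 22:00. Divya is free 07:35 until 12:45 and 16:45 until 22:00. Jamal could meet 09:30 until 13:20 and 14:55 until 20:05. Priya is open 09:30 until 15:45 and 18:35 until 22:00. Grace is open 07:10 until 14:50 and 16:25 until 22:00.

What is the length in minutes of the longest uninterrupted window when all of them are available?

Xiulan ∩ Divya: 08:00-12:45, 18:15-22:00.
Xiulan ∩ Divya ∩ Jamal: 09:30-12:45, 18:15-20:05.
Xiulan ∩ Divya ∩ Jamal ∩ Priya: 09:30-12:45, 18:35-20:05.
Xiulan ∩ Divya ∩ Jamal ∩ Priya ∩ Grace: 09:30-12:45, 18:35-20:05.
So the common availability across everyone is 09:30-12:45, 18:35-20:05.
The longest is 09:30-12:45 at 195 minutes.

195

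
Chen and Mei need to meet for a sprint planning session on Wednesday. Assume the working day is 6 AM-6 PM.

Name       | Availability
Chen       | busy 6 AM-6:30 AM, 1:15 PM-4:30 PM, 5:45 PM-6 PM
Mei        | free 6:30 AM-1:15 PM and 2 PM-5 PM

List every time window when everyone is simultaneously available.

06:30-13:15, 16:30-17:00

Chen free: 06:30-13:15, 16:30-17:45 (invert busy blocks within the working day).
Mei free: 06:30-13:15, 14:00-17:00.
Chen ∩ Mei: 06:30-13:15, 16:30-17:00.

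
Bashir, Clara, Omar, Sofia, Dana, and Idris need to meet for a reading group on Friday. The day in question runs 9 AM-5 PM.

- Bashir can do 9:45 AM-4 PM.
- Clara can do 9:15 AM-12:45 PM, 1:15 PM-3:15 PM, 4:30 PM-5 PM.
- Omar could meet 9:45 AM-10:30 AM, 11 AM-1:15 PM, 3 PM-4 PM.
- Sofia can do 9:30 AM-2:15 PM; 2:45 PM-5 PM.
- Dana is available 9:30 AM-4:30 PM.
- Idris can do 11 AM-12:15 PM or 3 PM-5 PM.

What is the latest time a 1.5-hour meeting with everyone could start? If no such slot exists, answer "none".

Bashir ∩ Clara: 09:45-12:45, 13:15-15:15.
Bashir ∩ Clara ∩ Omar: 09:45-10:30, 11:00-12:45, 15:00-15:15.
Bashir ∩ Clara ∩ Omar ∩ Sofia: 09:45-10:30, 11:00-12:45, 15:00-15:15.
Bashir ∩ Clara ∩ Omar ∩ Sofia ∩ Dana: 09:45-10:30, 11:00-12:45, 15:00-15:15.
Bashir ∩ Clara ∩ Omar ∩ Sofia ∩ Dana ∩ Idris: 11:00-12:15, 15:00-15:15.
No common window is at least 90 minutes long.

none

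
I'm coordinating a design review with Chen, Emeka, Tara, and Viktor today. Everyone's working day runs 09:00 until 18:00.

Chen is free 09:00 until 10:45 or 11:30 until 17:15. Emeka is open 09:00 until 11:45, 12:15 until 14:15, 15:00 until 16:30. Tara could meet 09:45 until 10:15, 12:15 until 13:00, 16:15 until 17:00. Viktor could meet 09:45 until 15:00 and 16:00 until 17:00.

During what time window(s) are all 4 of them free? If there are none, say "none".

Chen ∩ Emeka: 09:00-10:45, 11:30-11:45, 12:15-14:15, 15:00-16:30.
Chen ∩ Emeka ∩ Tara: 09:45-10:15, 12:15-13:00, 16:15-16:30.
Chen ∩ Emeka ∩ Tara ∩ Viktor: 09:45-10:15, 12:15-13:00, 16:15-16:30.
So the common availability across everyone is 09:45-10:15, 12:15-13:00, 16:15-16:30.

09:45-10:15, 12:15-13:00, 16:15-16:30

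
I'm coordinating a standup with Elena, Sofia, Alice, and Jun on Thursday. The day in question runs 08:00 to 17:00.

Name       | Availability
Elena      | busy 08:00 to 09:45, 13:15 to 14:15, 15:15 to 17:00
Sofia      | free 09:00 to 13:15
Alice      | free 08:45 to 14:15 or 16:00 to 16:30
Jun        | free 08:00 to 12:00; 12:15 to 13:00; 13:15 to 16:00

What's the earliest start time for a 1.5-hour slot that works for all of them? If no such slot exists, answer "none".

Elena free: 09:45-13:15, 14:15-15:15 (invert busy blocks within the working day).
Sofia free: 09:00-13:15.
Alice free: 08:45-14:15, 16:00-16:30.
Jun free: 08:00-12:00, 12:15-13:00, 13:15-16:00.
Elena ∩ Sofia: 09:45-13:15.
Elena ∩ Sofia ∩ Alice: 09:45-13:15.
Elena ∩ Sofia ∩ Alice ∩ Jun: 09:45-12:00, 12:15-13:00.
The first common window of at least 90 minutes is 09:45-12:00, so the earliest start is 09:45.

09:45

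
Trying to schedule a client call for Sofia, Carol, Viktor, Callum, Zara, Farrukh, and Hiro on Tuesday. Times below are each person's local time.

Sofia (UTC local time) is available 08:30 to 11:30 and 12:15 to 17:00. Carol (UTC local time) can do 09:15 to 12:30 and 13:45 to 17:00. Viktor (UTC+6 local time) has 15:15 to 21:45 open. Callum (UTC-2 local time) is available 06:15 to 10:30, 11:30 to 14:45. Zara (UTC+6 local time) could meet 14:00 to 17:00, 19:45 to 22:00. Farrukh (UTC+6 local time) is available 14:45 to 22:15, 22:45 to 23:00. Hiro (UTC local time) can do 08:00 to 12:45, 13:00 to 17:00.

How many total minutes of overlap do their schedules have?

Sofia in UTC: 08:30-11:30, 12:15-17:00.
Carol in UTC: 09:15-12:30, 13:45-17:00.
Viktor in UTC: 09:15-15:45 (subtract 6h to convert from UTC+6).
Callum in UTC: 08:15-12:30, 13:30-16:45 (add 2h to convert from UTC-2).
Zara in UTC: 08:00-11:00, 13:45-16:00 (subtract 6h to convert from UTC+6).
Farrukh in UTC: 08:45-16:15, 16:45-17:00 (subtract 6h to convert from UTC+6).
Hiro in UTC: 08:00-12:45, 13:00-17:00.
Sofia ∩ Carol: 09:15-11:30, 12:15-12:30, 13:45-17:00.
Sofia ∩ Carol ∩ Viktor: 09:15-11:30, 12:15-12:30, 13:45-15:45.
Sofia ∩ Carol ∩ Viktor ∩ Callum: 09:15-11:30, 12:15-12:30, 13:45-15:45.
Sofia ∩ Carol ∩ Viktor ∩ Callum ∩ Zara: 09:15-11:00, 13:45-15:45.
Sofia ∩ Carol ∩ Viktor ∩ Callum ∩ Zara ∩ Farrukh: 09:15-11:00, 13:45-15:45.
Sofia ∩ Carol ∩ Viktor ∩ Callum ∩ Zara ∩ Farrukh ∩ Hiro: 09:15-11:00, 13:45-15:45.
So the common availability across everyone is 09:15-11:00, 13:45-15:45.
Summing the common windows: 105 + 120 = 225 minutes.

225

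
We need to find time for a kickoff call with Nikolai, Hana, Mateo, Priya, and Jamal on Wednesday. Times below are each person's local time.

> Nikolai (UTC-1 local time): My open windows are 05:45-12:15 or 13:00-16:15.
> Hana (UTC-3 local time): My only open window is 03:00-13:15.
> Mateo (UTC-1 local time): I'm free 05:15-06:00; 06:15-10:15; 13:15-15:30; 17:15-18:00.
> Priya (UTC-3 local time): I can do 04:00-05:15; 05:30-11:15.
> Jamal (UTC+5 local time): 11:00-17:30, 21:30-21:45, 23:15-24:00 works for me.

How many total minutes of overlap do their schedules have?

225

Nikolai in UTC: 06:45-13:15, 14:00-17:15 (add 1h to convert from UTC-1).
Hana in UTC: 06:00-16:15 (add 3h to convert from UTC-3).
Mateo in UTC: 06:15-07:00, 07:15-11:15, 14:15-16:30, 18:15-19:00 (add 1h to convert from UTC-1).
Priya in UTC: 07:00-08:15, 08:30-14:15 (add 3h to convert from UTC-3).
Jamal in UTC: 06:00-12:30, 16:30-16:45, 18:15-19:00 (subtract 5h to convert from UTC+5).
Nikolai ∩ Hana: 06:45-13:15, 14:00-16:15.
Nikolai ∩ Hana ∩ Mateo: 06:45-07:00, 07:15-11:15, 14:15-16:15.
Nikolai ∩ Hana ∩ Mateo ∩ Priya: 07:15-08:15, 08:30-11:15.
Nikolai ∩ Hana ∩ Mateo ∩ Priya ∩ Jamal: 07:15-08:15, 08:30-11:15.
So the common availability across everyone is 07:15-08:15, 08:30-11:15.
Summing the common windows: 60 + 165 = 225 minutes.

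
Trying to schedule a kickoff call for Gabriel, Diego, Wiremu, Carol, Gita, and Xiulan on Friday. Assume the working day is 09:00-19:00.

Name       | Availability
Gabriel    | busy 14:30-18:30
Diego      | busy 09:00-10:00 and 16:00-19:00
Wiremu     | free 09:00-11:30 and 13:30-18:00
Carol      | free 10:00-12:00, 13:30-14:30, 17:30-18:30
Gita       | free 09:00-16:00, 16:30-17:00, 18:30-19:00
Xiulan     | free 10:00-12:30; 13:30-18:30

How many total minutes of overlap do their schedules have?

150

Gabriel free: 09:00-14:30, 18:30-19:00 (invert busy blocks within the working day).
Diego free: 10:00-16:00 (invert busy blocks within the working day).
Wiremu free: 09:00-11:30, 13:30-18:00.
Carol free: 10:00-12:00, 13:30-14:30, 17:30-18:30.
Gita free: 09:00-16:00, 16:30-17:00, 18:30-19:00.
Xiulan free: 10:00-12:30, 13:30-18:30.
Gabriel ∩ Diego: 10:00-14:30.
Gabriel ∩ Diego ∩ Wiremu: 10:00-11:30, 13:30-14:30.
Gabriel ∩ Diego ∩ Wiremu ∩ Carol: 10:00-11:30, 13:30-14:30.
Gabriel ∩ Diego ∩ Wiremu ∩ Carol ∩ Gita: 10:00-11:30, 13:30-14:30.
Gabriel ∩ Diego ∩ Wiremu ∩ Carol ∩ Gita ∩ Xiulan: 10:00-11:30, 13:30-14:30.
Summing the common windows: 90 + 60 = 150 minutes.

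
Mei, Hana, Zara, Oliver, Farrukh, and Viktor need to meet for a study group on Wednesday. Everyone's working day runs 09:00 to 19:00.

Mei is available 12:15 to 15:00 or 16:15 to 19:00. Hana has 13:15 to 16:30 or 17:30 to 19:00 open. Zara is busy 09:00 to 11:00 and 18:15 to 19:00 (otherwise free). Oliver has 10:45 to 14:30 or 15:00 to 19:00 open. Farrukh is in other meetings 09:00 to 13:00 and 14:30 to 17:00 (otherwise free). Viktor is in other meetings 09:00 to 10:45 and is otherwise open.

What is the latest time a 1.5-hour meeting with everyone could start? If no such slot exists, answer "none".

Mei free: 12:15-15:00, 16:15-19:00.
Hana free: 13:15-16:30, 17:30-19:00.
Zara free: 11:00-18:15 (invert busy blocks within the working day).
Oliver free: 10:45-14:30, 15:00-19:00.
Farrukh free: 13:00-14:30, 17:00-19:00 (invert busy blocks within the working day).
Viktor free: 10:45-19:00 (invert busy blocks within the working day).
Mei ∩ Hana: 13:15-15:00, 16:15-16:30, 17:30-19:00.
Mei ∩ Hana ∩ Zara: 13:15-15:00, 16:15-16:30, 17:30-18:15.
Mei ∩ Hana ∩ Zara ∩ Oliver: 13:15-14:30, 16:15-16:30, 17:30-18:15.
Mei ∩ Hana ∩ Zara ∩ Oliver ∩ Farrukh: 13:15-14:30, 17:30-18:15.
Mei ∩ Hana ∩ Zara ∩ Oliver ∩ Farrukh ∩ Viktor: 13:15-14:30, 17:30-18:15.
So the common availability across everyone is 13:15-14:30, 17:30-18:15.
No common window is at least 90 minutes long.

none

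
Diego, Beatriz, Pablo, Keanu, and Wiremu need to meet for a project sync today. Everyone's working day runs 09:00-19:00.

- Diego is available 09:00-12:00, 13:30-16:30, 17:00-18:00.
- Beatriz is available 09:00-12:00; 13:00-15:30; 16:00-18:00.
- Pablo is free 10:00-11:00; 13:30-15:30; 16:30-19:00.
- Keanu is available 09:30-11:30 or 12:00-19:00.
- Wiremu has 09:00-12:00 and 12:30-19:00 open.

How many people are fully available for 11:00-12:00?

3

Diego, Beatriz, and Wiremu can make the full 11:00-12:00 slot — that's 3.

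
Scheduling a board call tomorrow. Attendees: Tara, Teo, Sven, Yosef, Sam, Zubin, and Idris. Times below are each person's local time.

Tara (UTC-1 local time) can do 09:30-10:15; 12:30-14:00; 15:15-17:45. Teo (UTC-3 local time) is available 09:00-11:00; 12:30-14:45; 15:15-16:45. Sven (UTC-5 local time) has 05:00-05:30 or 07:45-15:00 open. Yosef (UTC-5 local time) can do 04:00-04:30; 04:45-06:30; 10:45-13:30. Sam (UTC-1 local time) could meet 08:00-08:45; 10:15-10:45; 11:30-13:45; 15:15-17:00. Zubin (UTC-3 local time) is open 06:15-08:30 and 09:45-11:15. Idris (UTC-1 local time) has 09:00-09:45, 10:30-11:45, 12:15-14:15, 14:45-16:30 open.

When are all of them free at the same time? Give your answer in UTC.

none

Tara in UTC: 10:30-11:15, 13:30-15:00, 16:15-18:45 (add 1h to convert from UTC-1).
Teo in UTC: 12:00-14:00, 15:30-17:45, 18:15-19:45 (add 3h to convert from UTC-3).
Sven in UTC: 10:00-10:30, 12:45-20:00 (add 5h to convert from UTC-5).
Yosef in UTC: 09:00-09:30, 09:45-11:30, 15:45-18:30 (add 5h to convert from UTC-5).
Sam in UTC: 09:00-09:45, 11:15-11:45, 12:30-14:45, 16:15-18:00 (add 1h to convert from UTC-1).
Zubin in UTC: 09:15-11:30, 12:45-14:15 (add 3h to convert from UTC-3).
Idris in UTC: 10:00-10:45, 11:30-12:45, 13:15-15:15, 15:45-17:30 (add 1h to convert from UTC-1).
Tara ∩ Teo: 13:30-14:00, 16:15-17:45, 18:15-18:45.
Tara ∩ Teo ∩ Sven: 13:30-14:00, 16:15-17:45, 18:15-18:45.
Tara ∩ Teo ∩ Sven ∩ Yosef: 16:15-17:45, 18:15-18:30.
Tara ∩ Teo ∩ Sven ∩ Yosef ∩ Sam: 16:15-17:45.
Tara ∩ Teo ∩ Sven ∩ Yosef ∩ Sam ∩ Zubin: ∅.
Tara ∩ Teo ∩ Sven ∩ Yosef ∩ Sam ∩ Zubin ∩ Idris: ∅.
There is no time when everyone is free.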